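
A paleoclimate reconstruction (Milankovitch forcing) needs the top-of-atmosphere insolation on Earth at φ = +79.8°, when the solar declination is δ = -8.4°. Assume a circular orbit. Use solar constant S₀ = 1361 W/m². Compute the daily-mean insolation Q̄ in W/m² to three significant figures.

cos H₀ = −tan(+79.8°) tan(-8.400°) = 0.8207, H₀ = 0.6082 rad.
Bracket: H₀ sin φ sin δ + cos φ cos δ sin H₀ = 0.6082×0.98420×-0.14608 + 0.17708×0.98927×0.57136 = -0.087442 + 0.100091 = 0.012649.
Q̄ = (S₀/π) × [bracket] = (1361/π) × 0.012649 = 5.480 W/m².

Q̄ ≈ 5.48 W/m²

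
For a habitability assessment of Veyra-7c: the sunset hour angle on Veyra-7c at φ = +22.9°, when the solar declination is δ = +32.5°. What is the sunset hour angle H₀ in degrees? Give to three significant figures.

cos H₀ = −tan φ · tan δ = −tan(+22.9°) × tan(+32.500°) = -0.2691, so H₀ = 1.8433 rad = 105.61°.

H₀ = 106°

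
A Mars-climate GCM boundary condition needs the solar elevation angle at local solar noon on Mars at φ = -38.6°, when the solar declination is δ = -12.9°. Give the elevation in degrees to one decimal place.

At local noon the hour angle is zero, so the zenith angle equals |φ − δ| = |-38.6° − (-12.900°)| = 25.700°.
Elevation = 90° − 25.700° = 64.3°.

64.3°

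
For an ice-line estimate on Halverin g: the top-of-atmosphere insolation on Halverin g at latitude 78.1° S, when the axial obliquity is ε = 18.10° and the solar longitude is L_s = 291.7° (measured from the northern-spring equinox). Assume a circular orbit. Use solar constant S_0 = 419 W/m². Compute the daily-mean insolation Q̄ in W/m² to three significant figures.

Q̄ ≈ 118 W/m²

Solar declination: sin δ = sin ε · sin L_s = sin 18.10° × sin 291.7° = -0.28866, so δ = -16.778°.
cos h₀ = −tan(-78.1°) tan(-16.778°) = -1.4307 ≤ −1 ⇒ polar day, h₀ = π.
Bracket: h₀ sin ϕ sin δ + cos ϕ cos δ sin h₀ = 3.1416×-0.97851×-0.28866 + 0.20620×0.95743×0.00000 = 0.887366 + 0.000000 = 0.887366.
Q̄ = (S_0/π) × [bracket] = (419/π) × 0.887366 = 118.3 W/m².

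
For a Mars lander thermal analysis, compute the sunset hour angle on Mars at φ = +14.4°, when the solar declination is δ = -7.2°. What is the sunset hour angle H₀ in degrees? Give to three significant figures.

cos H₀ = −tan φ · tan δ = −tan(+14.4°) × tan(-7.200°) = 0.0324, so H₀ = 1.5384 rad = 88.14°.

H₀ = 88.1°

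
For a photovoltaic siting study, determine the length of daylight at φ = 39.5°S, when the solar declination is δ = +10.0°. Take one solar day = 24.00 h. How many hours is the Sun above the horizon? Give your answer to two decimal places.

cos H₀ = −tan φ · tan δ = −tan(-39.5°) × tan(+10.000°) = 0.1454, so H₀ = 1.4249 rad = 81.64°.
Daylight = 2H₀/(2π) × 24.00 h = (1.4249/π) × 24.00 = 10.89 h.

10.89 h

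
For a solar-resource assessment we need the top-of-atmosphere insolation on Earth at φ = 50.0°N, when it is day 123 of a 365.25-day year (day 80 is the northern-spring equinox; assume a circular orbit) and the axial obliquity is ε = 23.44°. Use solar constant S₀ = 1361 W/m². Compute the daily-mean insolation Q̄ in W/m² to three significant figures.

Solar longitude: λ_s = 360° × (123 − 80)/365.25 = 42.382°.
sin δ = sin 23.44° × sin 42.382° = 0.26814, so δ = +15.553°.
cos H₀ = −tan(+50.0°) tan(+15.553°) = -0.3317, H₀ = 1.9089 rad.
Bracket: H₀ sin φ sin δ + cos φ cos δ sin H₀ = 1.9089×0.76604×0.26814 + 0.64279×0.96338×0.94338 = 0.392099 + 0.584189 = 0.976288.
Q̄ = (S₀/π) × [bracket] = (1361/π) × 0.976288 = 422.9 W/m².

Q̄ ≈ 423 W/m²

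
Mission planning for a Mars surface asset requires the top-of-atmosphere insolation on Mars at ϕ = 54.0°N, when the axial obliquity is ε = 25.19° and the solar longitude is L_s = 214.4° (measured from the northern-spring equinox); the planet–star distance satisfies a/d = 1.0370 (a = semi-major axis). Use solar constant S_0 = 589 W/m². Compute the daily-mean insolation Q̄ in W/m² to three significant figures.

Q̄ ≈ 60.2 W/m²

Solar declination: sin δ = sin ε · sin L_s = sin 25.19° × sin 214.4° = -0.24046, so δ = -13.914°.
cos h₀ = −tan(+54.0°) tan(-13.914°) = 0.3410, h₀ = 1.2228 rad.
Bracket: h₀ sin ϕ sin δ + cos ϕ cos δ sin h₀ = 1.2228×0.80902×-0.24046 + 0.58779×0.97066×0.94007 = -0.237880 + 0.536352 = 0.298472.
Inverse-square distance factor (a/d)² = 1.0370² = 1.075369.
Q̄ = (S_0/π) × 1.075369 × [bracket] = (589/π) × 1.075369 × 0.298472 = 60.18 W/m².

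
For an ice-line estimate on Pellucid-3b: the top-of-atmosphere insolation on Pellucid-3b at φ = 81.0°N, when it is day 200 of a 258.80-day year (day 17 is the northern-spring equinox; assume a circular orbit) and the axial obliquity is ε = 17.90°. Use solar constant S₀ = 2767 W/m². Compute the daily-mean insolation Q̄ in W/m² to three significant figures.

Q̄ ≈ 0.00 W/m²

Solar longitude: λ_s = 360° × (200 − 17)/258.80 = 254.560°.
sin δ = sin 17.90° × sin 254.560° = -0.29626, so δ = -17.233°.
cos H₀ = −tan(+81.0°) tan(-17.233°) = 1.9585 ≥ 1 ⇒ polar night, H₀ = 0 and Q̄ = 0.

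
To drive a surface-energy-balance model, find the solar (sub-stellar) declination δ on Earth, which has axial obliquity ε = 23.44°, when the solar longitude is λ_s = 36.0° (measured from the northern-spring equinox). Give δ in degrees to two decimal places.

δ = +13.52°

sin δ = sin ε · sin λ_s = sin 23.44° × sin 36.0° = 0.233814.
δ = arcsin(0.233814) = +13.52°.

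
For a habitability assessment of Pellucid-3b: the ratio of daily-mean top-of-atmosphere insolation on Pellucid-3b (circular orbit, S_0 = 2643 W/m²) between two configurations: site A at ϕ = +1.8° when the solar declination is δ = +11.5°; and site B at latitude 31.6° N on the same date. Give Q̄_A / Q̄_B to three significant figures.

Q̄_A / Q̄_B ≈ 0.984

— Configuration A (ϕ=+1.8°):
cos h₀ = −tan(+1.8°) tan(+11.500°) = -0.0064, h₀ = 1.5772 rad.
Bracket: h₀ sin ϕ sin δ + cos ϕ cos δ sin h₀ = 1.5772×0.03141×0.19937 + 0.99951×0.97992×0.99998 = 0.009877 + 0.979420 = 0.989297.
Q̄ = (S_0/π) × [bracket] = (2643/π) × 0.989297 = 832.29 W/m².
— Configuration B (ϕ=+31.6°):
cos h₀ = −tan(+31.6°) tan(+11.500°) = -0.1252, h₀ = 1.6963 rad.
Bracket: h₀ sin ϕ sin δ + cos ϕ cos δ sin h₀ = 1.6963×0.52399×0.19937 + 0.85173×0.97992×0.99214 = 0.177209 + 0.828067 = 1.005276.
Q̄ = (S_0/π) × [bracket] = (2643/π) × 1.005276 = 845.73 W/m².
Ratio Q̄_A / Q̄_B = 832.29 / 845.73 = 0.9841.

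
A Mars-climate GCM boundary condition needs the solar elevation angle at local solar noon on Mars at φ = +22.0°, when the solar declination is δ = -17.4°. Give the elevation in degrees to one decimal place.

At local noon the hour angle is zero, so the zenith angle equals |φ − δ| = |+22.0° − (-17.400°)| = 39.400°.
Elevation = 90° − 39.400° = 50.6°.

50.6°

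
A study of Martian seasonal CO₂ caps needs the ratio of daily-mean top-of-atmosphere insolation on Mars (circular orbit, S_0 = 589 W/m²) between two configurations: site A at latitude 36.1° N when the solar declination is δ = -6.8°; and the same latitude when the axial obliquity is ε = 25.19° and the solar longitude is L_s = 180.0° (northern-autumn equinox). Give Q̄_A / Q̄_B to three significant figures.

— Configuration A (ϕ=+36.1°):
cos h₀ = −tan(+36.1°) tan(-6.800°) = 0.0870, h₀ = 1.4837 rad.
Bracket: h₀ sin ϕ sin δ + cos ϕ cos δ sin h₀ = 1.4837×0.58920×-0.11840 + 0.80799×0.99297×0.99621 = -0.103505 + 0.799269 = 0.695764.
Q̄ = (S_0/π) × [bracket] = (589/π) × 0.695764 = 130.44 W/m².
— Configuration B (ϕ=+36.1°):
Solar declination: sin δ = sin ε · sin L_s = sin 25.19° × sin 180.0° = 0.00000, so δ = +0.000°.
cos h₀ = −tan(+36.1°) tan(+0.000°) = -0.0000, h₀ = 1.5708 rad.
Bracket: h₀ sin ϕ sin δ + cos ϕ cos δ sin h₀ = 1.5708×0.58920×0.00000 + 0.80799×1.00000×1.00000 = 0.000000 + 0.807990 = 0.807990.
Q̄ = (S_0/π) × [bracket] = (589/π) × 0.807990 = 151.49 W/m².
Ratio Q̄_A / Q̄_B = 130.44 / 151.49 = 0.8610.

Q̄_A / Q̄_B ≈ 0.861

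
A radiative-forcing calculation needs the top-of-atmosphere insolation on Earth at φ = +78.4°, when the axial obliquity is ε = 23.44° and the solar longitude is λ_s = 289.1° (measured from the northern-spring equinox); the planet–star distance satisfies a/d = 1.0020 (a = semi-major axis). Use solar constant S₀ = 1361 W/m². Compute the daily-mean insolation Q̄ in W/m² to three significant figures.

Q̄ ≈ 0.00 W/m²

Solar declination: sin δ = sin ε · sin λ_s = sin 23.44° × sin 289.1° = -0.37589, so δ = -22.079°.
cos H₀ = −tan(+78.4°) tan(-22.079°) = 1.9761 ≥ 1 ⇒ polar night, H₀ = 0 and Q̄ = 0.
Inverse-square distance factor (a/d)² = 1.0020² = 1.004004.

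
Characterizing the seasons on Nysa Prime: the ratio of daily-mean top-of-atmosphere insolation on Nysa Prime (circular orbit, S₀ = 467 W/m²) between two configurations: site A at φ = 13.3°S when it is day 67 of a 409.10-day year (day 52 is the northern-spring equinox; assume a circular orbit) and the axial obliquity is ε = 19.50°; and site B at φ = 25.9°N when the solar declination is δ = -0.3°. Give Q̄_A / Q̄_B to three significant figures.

— Configuration A (φ=-13.3°):
Solar longitude: λ_s = 360° × (67 − 52)/409.10 = 13.200°.
sin δ = sin 19.50° × sin 13.200° = 0.07622, so δ = +4.372°.
cos H₀ = −tan(-13.3°) tan(+4.372°) = 0.0181, H₀ = 1.5527 rad.
Bracket: H₀ sin φ sin δ + cos φ cos δ sin H₀ = 1.5527×-0.23005×0.07622 + 0.97318×0.99709×0.99984 = -0.027226 + 0.970193 = 0.942967.
Q̄ = (S₀/π) × [bracket] = (467/π) × 0.942967 = 140.17 W/m².
— Configuration B (φ=+25.9°):
cos H₀ = −tan(+25.9°) tan(-0.300°) = 0.0025, H₀ = 1.5683 rad.
Bracket: H₀ sin φ sin δ + cos φ cos δ sin H₀ = 1.5683×0.43680×-0.00524 + 0.89956×0.99999×1.00000 = -0.003590 + 0.899551 = 0.895961.
Q̄ = (S₀/π) × [bracket] = (467/π) × 0.895961 = 133.19 W/m².
Ratio Q̄_A / Q̄_B = 140.17 / 133.19 = 1.052.

Q̄_A / Q̄_B ≈ 1.05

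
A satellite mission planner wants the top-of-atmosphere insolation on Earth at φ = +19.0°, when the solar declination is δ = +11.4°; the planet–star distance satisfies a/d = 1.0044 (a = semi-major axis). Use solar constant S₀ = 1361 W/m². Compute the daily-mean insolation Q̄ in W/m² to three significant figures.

Q̄ ≈ 450 W/m²

cos H₀ = −tan(+19.0°) tan(+11.400°) = -0.0694, H₀ = 1.6403 rad.
Bracket: H₀ sin φ sin δ + cos φ cos δ sin H₀ = 1.6403×0.32557×0.19766 + 0.94552×0.98027×0.99759 = 0.105557 + 0.924631 = 1.030188.
Inverse-square distance factor (a/d)² = 1.0044² = 1.008819.
Q̄ = (S₀/π) × 1.008819 × [bracket] = (1361/π) × 1.008819 × 1.030188 = 450.2 W/m².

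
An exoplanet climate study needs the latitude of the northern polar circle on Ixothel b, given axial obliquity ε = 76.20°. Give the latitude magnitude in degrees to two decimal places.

The polar circle is the lowest latitude that experiences at least one full rotation of continuous daylight at the northern-summer solstice; it lies at |ϕ| = 90° − ε = 90° − 76.20° = 13.80°.

13.80°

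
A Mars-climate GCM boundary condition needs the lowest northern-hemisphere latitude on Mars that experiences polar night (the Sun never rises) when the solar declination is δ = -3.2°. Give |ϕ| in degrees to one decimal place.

Polar night requires cos h₀ = −tan ϕ tan δ ≥ 1, i.e. tan ϕ tan δ ≤ −1.
The boundary is |tan ϕ| · |tan δ| = 1, so |ϕ| = 90° − |δ| = 90° − 3.2° = 86.8° in the northern hemisphere.

|ϕ| = 86.8°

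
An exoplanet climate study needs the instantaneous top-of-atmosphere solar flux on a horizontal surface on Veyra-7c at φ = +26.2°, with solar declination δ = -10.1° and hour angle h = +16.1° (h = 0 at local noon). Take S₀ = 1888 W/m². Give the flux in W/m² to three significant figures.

1.46e+03 W/m²

cos θ_z = sin φ sin δ + cos φ cos δ cos h = -0.077425 + 0.848708 = 0.771283.
Flux = S₀ · cos θ_z = 1888 × 0.771283 = 1456 W/m².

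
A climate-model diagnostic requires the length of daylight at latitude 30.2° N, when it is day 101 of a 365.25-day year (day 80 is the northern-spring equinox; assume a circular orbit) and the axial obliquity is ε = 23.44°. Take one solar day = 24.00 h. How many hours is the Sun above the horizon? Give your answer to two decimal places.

12.63 h

Solar longitude: L_s = 360° × (101 − 80)/365.25 = 20.698°.
sin δ = sin 23.44° × sin 20.698° = 0.14060, so δ = +8.082°.
cos h₀ = −tan ϕ · tan δ = −tan(+30.2°) × tan(+8.082°) = -0.0826, so h₀ = 1.6535 rad = 94.74°.
Daylight = 2h₀/(2π) × 24.00 h = (1.6535/π) × 24.00 = 12.63 h.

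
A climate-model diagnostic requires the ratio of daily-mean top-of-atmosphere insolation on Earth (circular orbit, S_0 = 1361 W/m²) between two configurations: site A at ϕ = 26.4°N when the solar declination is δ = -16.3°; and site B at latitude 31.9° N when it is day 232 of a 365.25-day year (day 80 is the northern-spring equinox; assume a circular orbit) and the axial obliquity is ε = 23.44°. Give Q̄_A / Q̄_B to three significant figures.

— Configuration A (ϕ=+26.4°):
cos h₀ = −tan(+26.4°) tan(-16.300°) = 0.1452, h₀ = 1.4251 rad.
Bracket: h₀ sin ϕ sin δ + cos ϕ cos δ sin h₀ = 1.4251×0.44464×-0.28067 + 0.89571×0.95981×0.98941 = -0.177848 + 0.850607 = 0.672759.
Q̄ = (S_0/π) × [bracket] = (1361/π) × 0.672759 = 291.45 W/m².
— Configuration B (ϕ=+31.9°):
Solar longitude: L_s = 360° × (232 − 80)/365.25 = 149.815°.
sin δ = sin 23.44° × sin 149.815° = 0.20000, so δ = +11.537°.
cos h₀ = −tan(+31.9°) tan(+11.537°) = -0.1271, h₀ = 1.6982 rad.
Bracket: h₀ sin ϕ sin δ + cos ϕ cos δ sin h₀ = 1.6982×0.52844×0.20000 + 0.84897×0.97980×0.99190 = 0.179479 + 0.825083 = 1.004562.
Q̄ = (S_0/π) × [bracket] = (1361/π) × 1.004562 = 435.20 W/m².
Ratio Q̄_A / Q̄_B = 291.45 / 435.20 = 0.6697.

Q̄_A / Q̄_B ≈ 0.670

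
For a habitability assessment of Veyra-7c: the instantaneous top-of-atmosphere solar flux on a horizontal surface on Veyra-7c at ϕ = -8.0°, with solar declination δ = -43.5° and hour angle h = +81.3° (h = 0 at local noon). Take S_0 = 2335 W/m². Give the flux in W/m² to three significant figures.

cos θ_z = sin ϕ sin δ + cos ϕ cos δ cos h = 0.095800 + 0.108653 = 0.204453.
Flux = S_0 · cos θ_z = 2335 × 0.204453 = 477.4 W/m².

477 W/m²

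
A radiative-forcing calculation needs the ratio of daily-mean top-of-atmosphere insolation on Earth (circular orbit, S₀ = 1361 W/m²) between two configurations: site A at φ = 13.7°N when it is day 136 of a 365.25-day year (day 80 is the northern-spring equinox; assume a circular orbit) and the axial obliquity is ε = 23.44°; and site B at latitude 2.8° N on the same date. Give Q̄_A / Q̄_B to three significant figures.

Q̄_A / Q̄_B ≈ 1.08

— Configuration A (φ=+13.7°):
Solar longitude: λ_s = 360° × (136 − 80)/365.25 = 55.195°.
sin δ = sin 23.44° × sin 55.195° = 0.32662, so δ = +19.064°.
cos H₀ = −tan(+13.7°) tan(+19.064°) = -0.0842, H₀ = 1.6551 rad.
Bracket: H₀ sin φ sin δ + cos φ cos δ sin H₀ = 1.6551×0.23684×0.32662 + 0.97155×0.94515×0.99645 = 0.128033 + 0.915001 = 1.043034.
Q̄ = (S₀/π) × [bracket] = (1361/π) × 1.043034 = 451.86 W/m².
— Configuration B (φ=+2.8°):
cos H₀ = −tan(+2.8°) tan(+19.064°) = -0.0169, H₀ = 1.5877 rad.
Bracket: H₀ sin φ sin δ + cos φ cos δ sin H₀ = 1.5877×0.04885×0.32662 + 0.99881×0.94515×0.99986 = 0.025332 + 0.943893 = 0.969225.
Q̄ = (S₀/π) × [bracket] = (1361/π) × 0.969225 = 419.89 W/m².
Ratio Q̄_A / Q̄_B = 451.86 / 419.89 = 1.076.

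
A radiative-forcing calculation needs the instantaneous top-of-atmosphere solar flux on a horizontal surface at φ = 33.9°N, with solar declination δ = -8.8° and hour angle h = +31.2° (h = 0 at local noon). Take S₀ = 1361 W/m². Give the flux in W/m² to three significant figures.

839 W/m²

cos θ_z = sin φ sin δ + cos φ cos δ cos h = -0.085327 + 0.701605 = 0.616278.
Flux = S₀ · cos θ_z = 1361 × 0.616278 = 838.8 W/m².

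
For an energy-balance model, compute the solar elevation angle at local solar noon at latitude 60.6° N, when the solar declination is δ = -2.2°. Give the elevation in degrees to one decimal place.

27.2°

At local noon the hour angle is zero, so the zenith angle equals |φ − δ| = |+60.6° − (-2.200°)| = 62.800°.
Elevation = 90° − 62.800° = 27.2°.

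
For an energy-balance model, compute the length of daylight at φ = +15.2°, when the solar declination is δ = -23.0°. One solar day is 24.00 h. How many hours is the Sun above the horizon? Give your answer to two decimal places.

11.12 h

cos H₀ = −tan φ · tan δ = −tan(+15.2°) × tan(-23.000°) = 0.1153, so H₀ = 1.4552 rad = 83.38°.
Daylight = 2H₀/(2π) × 24.00 h = (1.4552/π) × 24.00 = 11.12 h.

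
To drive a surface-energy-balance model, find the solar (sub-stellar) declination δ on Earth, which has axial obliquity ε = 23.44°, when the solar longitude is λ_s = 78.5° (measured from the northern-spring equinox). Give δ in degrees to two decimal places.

sin δ = sin ε · sin λ_s = sin 23.44° × sin 78.5° = 0.389803.
δ = arcsin(0.389803) = +22.94°.

δ = +22.94°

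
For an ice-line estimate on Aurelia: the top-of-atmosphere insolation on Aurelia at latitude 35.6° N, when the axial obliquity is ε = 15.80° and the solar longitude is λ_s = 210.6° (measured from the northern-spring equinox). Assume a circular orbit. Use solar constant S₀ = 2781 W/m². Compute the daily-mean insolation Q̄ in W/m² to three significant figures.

Solar declination: sin δ = sin ε · sin λ_s = sin 15.80° × sin 210.6° = -0.13860, so δ = -7.967°.
cos H₀ = −tan(+35.6°) tan(-7.967°) = 0.1002, H₀ = 1.4704 rad.
Bracket: H₀ sin φ sin δ + cos φ cos δ sin H₀ = 1.4704×0.58212×-0.13860 + 0.81310×0.99035×0.99497 = -0.118635 + 0.801203 = 0.682568.
Q̄ = (S₀/π) × [bracket] = (2781/π) × 0.682568 = 604.2 W/m².

Q̄ ≈ 604 W/m²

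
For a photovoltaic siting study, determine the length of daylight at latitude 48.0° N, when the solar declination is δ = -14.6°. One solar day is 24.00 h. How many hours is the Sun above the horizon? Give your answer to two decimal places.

cos h₀ = −tan ϕ · tan δ = −tan(+48.0°) × tan(-14.600°) = 0.2893, so h₀ = 1.2773 rad = 73.18°.
Daylight = 2h₀/(2π) × 24.00 h = (1.2773/π) × 24.00 = 9.76 h.

9.76 h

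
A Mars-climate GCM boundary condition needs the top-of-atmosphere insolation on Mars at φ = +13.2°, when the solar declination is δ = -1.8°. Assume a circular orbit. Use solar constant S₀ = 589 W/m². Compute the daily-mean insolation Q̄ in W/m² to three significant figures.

Q̄ ≈ 180 W/m²

cos H₀ = −tan(+13.2°) tan(-1.800°) = 0.0074, H₀ = 1.5634 rad.
Bracket: H₀ sin φ sin δ + cos φ cos δ sin H₀ = 1.5634×0.22835×-0.03141 + 0.97358×0.99951×0.99997 = -0.011213 + 0.973074 = 0.961861.
Q̄ = (S₀/π) × [bracket] = (589/π) × 0.961861 = 180.3 W/m².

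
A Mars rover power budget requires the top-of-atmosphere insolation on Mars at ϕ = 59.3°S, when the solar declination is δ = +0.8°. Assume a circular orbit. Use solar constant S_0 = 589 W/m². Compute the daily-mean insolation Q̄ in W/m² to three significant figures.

cos h₀ = −tan(-59.3°) tan(+0.800°) = 0.0235, h₀ = 1.5473 rad.
Bracket: h₀ sin ϕ sin δ + cos ϕ cos δ sin h₀ = 1.5473×-0.85985×0.01396 + 0.51054×0.99990×0.99972 = -0.018573 + 0.510346 = 0.491773.
Q̄ = (S_0/π) × [bracket] = (589/π) × 0.491773 = 92.20 W/m².

Q̄ ≈ 92.2 W/m²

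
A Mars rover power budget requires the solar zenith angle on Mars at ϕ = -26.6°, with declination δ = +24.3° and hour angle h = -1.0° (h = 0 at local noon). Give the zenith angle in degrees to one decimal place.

θ_z = 50.9°

cos θ_z = sin ϕ sin δ + cos ϕ cos δ cos h = -0.184259 + 0.814811 = 0.630552.
θ_z = arccos(0.630552) = 50.9°.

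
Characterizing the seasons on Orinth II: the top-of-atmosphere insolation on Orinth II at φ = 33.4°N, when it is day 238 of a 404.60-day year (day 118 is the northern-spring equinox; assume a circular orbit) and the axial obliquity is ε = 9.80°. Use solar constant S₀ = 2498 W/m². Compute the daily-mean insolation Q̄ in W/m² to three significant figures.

Solar longitude: λ_s = 360° × (238 − 118)/404.60 = 106.772°.
sin δ = sin 9.80° × sin 106.772° = 0.16297, so δ = +9.379°.
cos H₀ = −tan(+33.4°) tan(+9.379°) = -0.1089, H₀ = 1.6799 rad.
Bracket: H₀ sin φ sin δ + cos φ cos δ sin H₀ = 1.6799×0.55048×0.16297 + 0.83485×0.98663×0.99405 = 0.150707 + 0.818787 = 0.969494.
Q̄ = (S₀/π) × [bracket] = (2498/π) × 0.969494 = 770.9 W/m².

Q̄ ≈ 771 W/m²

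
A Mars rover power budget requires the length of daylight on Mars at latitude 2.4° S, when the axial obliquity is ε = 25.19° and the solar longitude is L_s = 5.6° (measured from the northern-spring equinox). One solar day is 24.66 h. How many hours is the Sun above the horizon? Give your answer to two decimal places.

12.32 h

Solar declination: sin δ = sin ε · sin L_s = sin 25.19° × sin 5.6° = 0.04153, so δ = +2.380°.
cos h₀ = −tan ϕ · tan δ = −tan(-2.4°) × tan(+2.380°) = 0.0017, so h₀ = 1.5691 rad = 89.90°.
Daylight = 2h₀/(2π) × 24.66 h = (1.5691/π) × 24.66 = 12.32 h.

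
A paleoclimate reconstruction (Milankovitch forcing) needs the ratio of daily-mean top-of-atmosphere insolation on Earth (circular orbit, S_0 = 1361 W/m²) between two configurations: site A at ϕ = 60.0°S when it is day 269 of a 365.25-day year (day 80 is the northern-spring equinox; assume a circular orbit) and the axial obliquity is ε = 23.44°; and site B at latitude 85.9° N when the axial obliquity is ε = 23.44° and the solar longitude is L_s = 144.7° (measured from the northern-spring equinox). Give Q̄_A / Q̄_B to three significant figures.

— Configuration A (ϕ=-60.0°):
Solar longitude: L_s = 360° × (269 − 80)/365.25 = 186.283°.
sin δ = sin 23.44° × sin 186.283° = -0.04354, so δ = -2.495°.
cos h₀ = −tan(-60.0°) tan(-2.495°) = -0.0755, h₀ = 1.6463 rad.
Bracket: h₀ sin ϕ sin δ + cos ϕ cos δ sin h₀ = 1.6463×-0.86603×-0.04354 + 0.50000×0.99905×0.99715 = 0.062077 + 0.498101 = 0.560178.
Q̄ = (S_0/π) × [bracket] = (1361/π) × 0.560178 = 242.68 W/m².
— Configuration B (ϕ=+85.9°):
Solar declination: sin δ = sin ε · sin L_s = sin 23.44° × sin 144.7° = 0.22987, so δ = +13.289°.
cos h₀ = −tan(+85.9°) tan(+13.289°) = -3.2950 ≤ −1 ⇒ polar day, h₀ = π.
Bracket: h₀ sin ϕ sin δ + cos ϕ cos δ sin h₀ = 3.1416×0.99744×0.22987 + 0.07150×0.97322×0.00000 = 0.720311 + 0.000000 = 0.720311.
Q̄ = (S_0/π) × [bracket] = (1361/π) × 0.720311 = 312.05 W/m².
Ratio Q̄_A / Q̄_B = 242.68 / 312.05 = 0.7777.

Q̄_A / Q̄_B ≈ 0.778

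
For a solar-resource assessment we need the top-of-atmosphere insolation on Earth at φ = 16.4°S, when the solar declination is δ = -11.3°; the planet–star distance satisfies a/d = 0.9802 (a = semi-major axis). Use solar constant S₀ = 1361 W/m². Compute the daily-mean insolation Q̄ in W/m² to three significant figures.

Q̄ ≈ 428 W/m²

cos H₀ = −tan(-16.4°) tan(-11.300°) = -0.0588, H₀ = 1.6296 rad.
Bracket: H₀ sin φ sin δ + cos φ cos δ sin H₀ = 1.6296×-0.28234×-0.19595 + 0.95931×0.98061×0.99827 = 0.090157 + 0.939082 = 1.029239.
Inverse-square distance factor (a/d)² = 0.9802² = 0.960792.
Q̄ = (S₀/π) × 0.960792 × [bracket] = (1361/π) × 0.960792 × 1.029239 = 428.4 W/m².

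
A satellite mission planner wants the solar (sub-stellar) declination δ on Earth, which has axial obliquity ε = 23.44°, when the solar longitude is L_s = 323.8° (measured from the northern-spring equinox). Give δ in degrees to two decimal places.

sin δ = sin ε · sin L_s = sin 23.44° × sin 323.8° = -0.234936.
δ = arcsin(-0.234936) = -13.59°.

δ = -13.59°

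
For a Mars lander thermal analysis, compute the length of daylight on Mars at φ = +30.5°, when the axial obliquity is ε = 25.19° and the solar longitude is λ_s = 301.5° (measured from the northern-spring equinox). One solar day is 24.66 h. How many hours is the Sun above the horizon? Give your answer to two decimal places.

10.51 h

Solar declination: sin δ = sin ε · sin λ_s = sin 25.19° × sin 301.5° = -0.36290, so δ = -21.279°.
cos H₀ = −tan φ · tan δ = −tan(+30.5°) × tan(-21.279°) = 0.2294, so H₀ = 1.3393 rad = 76.74°.
Daylight = 2H₀/(2π) × 24.66 h = (1.3393/π) × 24.66 = 10.51 h.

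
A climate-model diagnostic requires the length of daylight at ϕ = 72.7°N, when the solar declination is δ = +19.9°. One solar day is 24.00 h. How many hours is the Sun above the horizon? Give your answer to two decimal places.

Sunrise equation: cos h₀ = −tan ϕ · tan δ = -1.1622 ≤ −1, so the Sun never sets (polar day) and h₀ = π.
Daylight = 2h₀/(2π) × 24.00 h = (3.1416/π) × 24.00 = 24.00 h.

24.00 h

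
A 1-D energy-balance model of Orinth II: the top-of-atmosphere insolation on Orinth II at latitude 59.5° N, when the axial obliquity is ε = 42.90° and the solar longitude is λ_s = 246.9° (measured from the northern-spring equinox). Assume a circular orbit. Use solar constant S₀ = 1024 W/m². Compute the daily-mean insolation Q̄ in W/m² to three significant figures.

Solar declination: sin δ = sin ε · sin λ_s = sin 42.90° × sin 246.9° = -0.62614, so δ = -38.766°.
cos H₀ = −tan(+59.5°) tan(-38.766°) = 1.3633 ≥ 1 ⇒ polar night, H₀ = 0 and Q̄ = 0.

Q̄ ≈ 0.00 W/m²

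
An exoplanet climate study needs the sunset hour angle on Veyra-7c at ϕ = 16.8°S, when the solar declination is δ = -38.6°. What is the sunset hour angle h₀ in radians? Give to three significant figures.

cos h₀ = −tan ϕ · tan δ = −tan(-16.8°) × tan(-38.600°) = -0.2410, so h₀ = 1.8142 rad = 103.95°.

h₀ = 1.81 rad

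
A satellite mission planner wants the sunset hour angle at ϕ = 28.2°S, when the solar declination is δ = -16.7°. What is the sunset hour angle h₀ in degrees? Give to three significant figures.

h₀ = 99.3°

cos h₀ = −tan ϕ · tan δ = −tan(-28.2°) × tan(-16.700°) = -0.1609, so h₀ = 1.7324 rad = 99.26°.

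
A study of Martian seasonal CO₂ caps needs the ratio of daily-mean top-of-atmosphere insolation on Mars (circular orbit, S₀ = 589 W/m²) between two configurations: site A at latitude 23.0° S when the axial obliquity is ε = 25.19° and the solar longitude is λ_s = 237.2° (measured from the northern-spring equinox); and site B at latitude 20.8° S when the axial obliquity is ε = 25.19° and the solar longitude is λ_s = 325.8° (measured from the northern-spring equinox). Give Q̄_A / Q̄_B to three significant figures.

— Configuration A (φ=-23.0°):
Solar declination: sin δ = sin ε · sin λ_s = sin 25.19° × sin 237.2° = -0.35776, so δ = -20.963°.
cos H₀ = −tan(-23.0°) tan(-20.963°) = -0.1626, H₀ = 1.7341 rad.
Bracket: H₀ sin φ sin δ + cos φ cos δ sin H₀ = 1.7341×-0.39073×-0.35776 + 0.92050×0.93381×0.98669 = 0.242406 + 0.848131 = 1.090537.
Q̄ = (S₀/π) × [bracket] = (589/π) × 1.090537 = 204.46 W/m².
— Configuration B (φ=-20.8°):
Solar declination: sin δ = sin ε · sin λ_s = sin 25.19° × sin 325.8° = -0.23923, so δ = -13.841°.
cos H₀ = −tan(-20.8°) tan(-13.841°) = -0.0936, H₀ = 1.6645 rad.
Bracket: H₀ sin φ sin δ + cos φ cos δ sin H₀ = 1.6645×-0.35511×-0.23923 + 0.93483×0.97096×0.99561 = 0.141404 + 0.903698 = 1.045102.
Q̄ = (S₀/π) × [bracket] = (589/π) × 1.045102 = 195.94 W/m².
Ratio Q̄_A / Q̄_B = 204.46 / 195.94 = 1.043.

Q̄_A / Q̄_B ≈ 1.04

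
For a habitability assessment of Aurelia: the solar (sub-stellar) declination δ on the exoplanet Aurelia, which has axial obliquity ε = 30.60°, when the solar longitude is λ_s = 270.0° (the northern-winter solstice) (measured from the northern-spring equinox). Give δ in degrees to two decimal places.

δ = -30.60°

sin δ = sin ε · sin λ_s = sin 30.60° × sin 270.0° = -0.509041.
δ = arcsin(-0.509041) = -30.60°.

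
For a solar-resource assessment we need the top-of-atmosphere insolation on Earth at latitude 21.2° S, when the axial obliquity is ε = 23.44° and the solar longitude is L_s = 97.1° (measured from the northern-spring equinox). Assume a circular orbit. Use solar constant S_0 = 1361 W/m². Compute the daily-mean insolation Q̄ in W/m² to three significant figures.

Q̄ ≈ 279 W/m²

Solar declination: sin δ = sin ε · sin L_s = sin 23.44° × sin 97.1° = 0.39474, so δ = +23.250°.
cos h₀ = −tan(-21.2°) tan(+23.250°) = 0.1666, h₀ = 1.4034 rad.
Bracket: h₀ sin ϕ sin δ + cos ϕ cos δ sin h₀ = 1.4034×-0.36162×0.39474 + 0.93232×0.91879×0.98602 = -0.200330 + 0.844631 = 0.644301.
Q̄ = (S_0/π) × [bracket] = (1361/π) × 0.644301 = 279.1 W/m².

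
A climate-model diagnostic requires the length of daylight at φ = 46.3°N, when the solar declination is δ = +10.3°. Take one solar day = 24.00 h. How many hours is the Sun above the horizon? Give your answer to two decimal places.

cos H₀ = −tan φ · tan δ = −tan(+46.3°) × tan(+10.300°) = -0.1902, so H₀ = 1.7621 rad = 100.96°.
Daylight = 2H₀/(2π) × 24.00 h = (1.7621/π) × 24.00 = 13.46 h.

13.46 h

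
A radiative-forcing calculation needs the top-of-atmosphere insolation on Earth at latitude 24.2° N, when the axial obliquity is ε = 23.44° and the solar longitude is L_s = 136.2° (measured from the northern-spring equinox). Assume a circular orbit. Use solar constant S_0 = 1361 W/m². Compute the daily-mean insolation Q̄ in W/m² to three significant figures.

Solar declination: sin δ = sin ε · sin L_s = sin 23.44° × sin 136.2° = 0.27533, so δ = +15.981°.
cos h₀ = −tan(+24.2°) tan(+15.981°) = -0.1287, h₀ = 1.6999 rad.
Bracket: h₀ sin ϕ sin δ + cos ϕ cos δ sin h₀ = 1.6999×0.40992×0.27533 + 0.91212×0.96135×0.99168 = 0.191856 + 0.869571 = 1.061427.
Q̄ = (S_0/π) × [bracket] = (1361/π) × 1.061427 = 459.8 W/m².

Q̄ ≈ 460 W/m²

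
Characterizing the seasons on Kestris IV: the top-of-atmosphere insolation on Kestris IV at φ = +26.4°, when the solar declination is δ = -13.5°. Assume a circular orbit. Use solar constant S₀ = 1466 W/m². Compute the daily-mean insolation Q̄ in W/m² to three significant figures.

cos H₀ = −tan(+26.4°) tan(-13.500°) = 0.1192, H₀ = 1.4513 rad.
Bracket: H₀ sin φ sin δ + cos φ cos δ sin H₀ = 1.4513×0.44464×-0.23345 + 0.89571×0.97237×0.99287 = -0.150647 + 0.864752 = 0.714105.
Q̄ = (S₀/π) × [bracket] = (1466/π) × 0.714105 = 333.2 W/m².

Q̄ ≈ 333 W/m²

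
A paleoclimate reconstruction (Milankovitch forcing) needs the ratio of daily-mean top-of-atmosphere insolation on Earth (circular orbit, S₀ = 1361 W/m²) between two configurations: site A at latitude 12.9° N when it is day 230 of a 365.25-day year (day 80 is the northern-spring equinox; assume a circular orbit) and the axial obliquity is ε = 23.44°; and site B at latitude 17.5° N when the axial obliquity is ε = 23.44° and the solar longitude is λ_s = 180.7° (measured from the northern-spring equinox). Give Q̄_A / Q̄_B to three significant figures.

Q̄_A / Q̄_B ≈ 1.08

— Configuration A (φ=+12.9°):
Solar longitude: λ_s = 360° × (230 − 80)/365.25 = 147.844°.
sin δ = sin 23.44° × sin 147.844° = 0.21171, so δ = +12.223°.
cos H₀ = −tan(+12.9°) tan(+12.223°) = -0.0496, H₀ = 1.6204 rad.
Bracket: H₀ sin φ sin δ + cos φ cos δ sin H₀ = 1.6204×0.22325×0.21171 + 0.97476×0.97733×0.99877 = 0.076587 + 0.951490 = 1.028077.
Q̄ = (S₀/π) × [bracket] = (1361/π) × 1.028077 = 445.38 W/m².
— Configuration B (φ=+17.5°):
Solar declination: sin δ = sin ε · sin λ_s = sin 23.44° × sin 180.7° = -0.00486, so δ = -0.278°.
cos H₀ = −tan(+17.5°) tan(-0.278°) = 0.0015, H₀ = 1.5693 rad.
Bracket: H₀ sin φ sin δ + cos φ cos δ sin H₀ = 1.5693×0.30071×-0.00486 + 0.95372×0.99999×1.00000 = -0.002293 + 0.953710 = 0.951417.
Q̄ = (S₀/π) × [bracket] = (1361/π) × 0.951417 = 412.17 W/m².
Ratio Q̄_A / Q̄_B = 445.38 / 412.17 = 1.081.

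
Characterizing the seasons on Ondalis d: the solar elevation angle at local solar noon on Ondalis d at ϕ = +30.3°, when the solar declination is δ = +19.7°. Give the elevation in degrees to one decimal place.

79.4°

At local noon the hour angle is zero, so the zenith angle equals |ϕ − δ| = |+30.3° − (+19.700°)| = 10.600°.
Elevation = 90° − 10.600° = 79.4°.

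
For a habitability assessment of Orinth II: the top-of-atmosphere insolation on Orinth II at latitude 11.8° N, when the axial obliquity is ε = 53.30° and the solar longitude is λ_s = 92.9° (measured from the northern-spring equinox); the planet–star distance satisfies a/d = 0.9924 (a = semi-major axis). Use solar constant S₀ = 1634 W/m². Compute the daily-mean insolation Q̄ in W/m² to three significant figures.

Q̄ ≈ 444 W/m²

Solar declination: sin δ = sin ε · sin λ_s = sin 53.30° × sin 92.9° = 0.80075, so δ = +53.202°.
cos H₀ = −tan(+11.8°) tan(+53.202°) = -0.2793, H₀ = 1.8538 rad.
Bracket: H₀ sin φ sin δ + cos φ cos δ sin H₀ = 1.8538×0.20450×0.80075 + 0.97887×0.59900×0.96021 = 0.303566 + 0.563013 = 0.866579.
Inverse-square distance factor (a/d)² = 0.9924² = 0.984858.
Q̄ = (S₀/π) × 0.984858 × [bracket] = (1634/π) × 0.984858 × 0.866579 = 443.9 W/m².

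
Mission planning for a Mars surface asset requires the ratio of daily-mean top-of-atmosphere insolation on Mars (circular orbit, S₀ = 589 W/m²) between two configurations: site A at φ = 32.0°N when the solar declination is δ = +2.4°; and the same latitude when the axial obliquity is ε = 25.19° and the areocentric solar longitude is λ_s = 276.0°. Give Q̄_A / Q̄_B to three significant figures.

— Configuration A (φ=+32.0°):
cos H₀ = −tan(+32.0°) tan(+2.400°) = -0.0262, H₀ = 1.5970 rad.
Bracket: H₀ sin φ sin δ + cos φ cos δ sin H₀ = 1.5970×0.52992×0.04188 + 0.84805×0.99912×0.99966 = 0.035442 + 0.847016 = 0.882458.
Q̄ = (S₀/π) × [bracket] = (589/π) × 0.882458 = 165.45 W/m².
— Configuration B (φ=+32.0°):
sin δ = sin 25.19° × sin 276.0° = -0.42329, so δ = -25.042°.
cos H₀ = −tan(+32.0°) tan(-25.042°) = 0.2919, H₀ = 1.2745 rad.
Bracket: H₀ sin φ sin δ + cos φ cos δ sin H₀ = 1.2745×0.52992×-0.42329 + 0.84805×0.90599×0.95644 = -0.285883 + 0.734857 = 0.448974.
Q̄ = (S₀/π) × [bracket] = (589/π) × 0.448974 = 84.176 W/m².
Ratio Q̄_A / Q̄_B = 165.45 / 84.176 = 1.966.

Q̄_A / Q̄_B ≈ 1.97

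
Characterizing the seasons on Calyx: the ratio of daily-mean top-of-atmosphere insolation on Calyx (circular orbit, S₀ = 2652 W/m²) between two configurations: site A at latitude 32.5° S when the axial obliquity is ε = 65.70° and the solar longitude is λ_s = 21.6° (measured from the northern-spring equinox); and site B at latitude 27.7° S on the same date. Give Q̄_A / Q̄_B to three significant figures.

— Configuration A (φ=-32.5°):
Solar declination: sin δ = sin ε · sin λ_s = sin 65.70° × sin 21.6° = 0.33551, so δ = +19.604°.
cos H₀ = −tan(-32.5°) tan(+19.604°) = 0.2269, H₀ = 1.3419 rad.
Bracket: H₀ sin φ sin δ + cos φ cos δ sin H₀ = 1.3419×-0.53730×0.33551 + 0.84339×0.94204×0.97392 = -0.241904 + 0.773786 = 0.531882.
Q̄ = (S₀/π) × [bracket] = (2652/π) × 0.531882 = 448.99 W/m².
— Configuration B (φ=-27.7°):
cos H₀ = −tan(-27.7°) tan(+19.604°) = 0.1870, H₀ = 1.3827 rad.
Bracket: H₀ sin φ sin δ + cos φ cos δ sin H₀ = 1.3827×-0.46484×0.33551 + 0.88539×0.94204×0.98236 = -0.215644 + 0.819360 = 0.603716.
Q̄ = (S₀/π) × [bracket] = (2652/π) × 0.603716 = 509.63 W/m².
Ratio Q̄_A / Q̄_B = 448.99 / 509.63 = 0.8810.

Q̄_A / Q̄_B ≈ 0.881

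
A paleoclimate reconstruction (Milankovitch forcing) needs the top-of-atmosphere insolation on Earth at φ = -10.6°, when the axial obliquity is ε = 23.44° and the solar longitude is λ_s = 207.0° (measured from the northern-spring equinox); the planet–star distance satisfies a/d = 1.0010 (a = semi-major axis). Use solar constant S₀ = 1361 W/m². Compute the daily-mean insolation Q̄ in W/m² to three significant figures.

Q̄ ≈ 443 W/m²

Solar declination: sin δ = sin ε · sin λ_s = sin 23.44° × sin 207.0° = -0.18059, so δ = -10.404°.
cos H₀ = −tan(-10.6°) tan(-10.404°) = -0.0344, H₀ = 1.6052 rad.
Bracket: H₀ sin φ sin δ + cos φ cos δ sin H₀ = 1.6052×-0.18395×-0.18059 + 0.98294×0.98356×0.99941 = 0.053324 + 0.966210 = 1.019534.
Inverse-square distance factor (a/d)² = 1.0010² = 1.002001.
Q̄ = (S₀/π) × 1.002001 × [bracket] = (1361/π) × 1.002001 × 1.019534 = 442.6 W/m².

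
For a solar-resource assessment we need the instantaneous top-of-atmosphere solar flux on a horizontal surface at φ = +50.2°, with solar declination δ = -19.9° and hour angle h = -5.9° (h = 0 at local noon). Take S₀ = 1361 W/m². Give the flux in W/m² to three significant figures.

cos θ_z = sin φ sin δ + cos φ cos δ cos h = -0.261508 + 0.598699 = 0.337191.
Flux = S₀ · cos θ_z = 1361 × 0.337191 = 458.9 W/m².

459 W/m²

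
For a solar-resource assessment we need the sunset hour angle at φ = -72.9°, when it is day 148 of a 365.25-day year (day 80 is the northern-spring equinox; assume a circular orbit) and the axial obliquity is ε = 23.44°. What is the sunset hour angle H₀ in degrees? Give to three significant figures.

H₀ = 0.00°

Solar longitude: λ_s = 360° × (148 − 80)/365.25 = 67.023°.
sin δ = sin 23.44° × sin 67.023° = 0.36623, so δ = +21.483°.
cos H₀ = −tan φ · tan δ = 1.2793 ≥ 1, so the Sun never rises (polar night) and H₀ = 0.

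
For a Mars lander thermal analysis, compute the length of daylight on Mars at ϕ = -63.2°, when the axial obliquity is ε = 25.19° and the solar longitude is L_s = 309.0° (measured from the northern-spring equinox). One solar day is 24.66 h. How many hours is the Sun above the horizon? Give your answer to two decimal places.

18.35 h

Solar declination: sin δ = sin ε · sin L_s = sin 25.19° × sin 309.0° = -0.33077, so δ = -19.316°.
cos h₀ = −tan ϕ · tan δ = −tan(-63.2°) × tan(-19.316°) = -0.6939, so h₀ = 2.3376 rad = 133.94°.
Daylight = 2h₀/(2π) × 24.66 h = (2.3376/π) × 24.66 = 18.35 h.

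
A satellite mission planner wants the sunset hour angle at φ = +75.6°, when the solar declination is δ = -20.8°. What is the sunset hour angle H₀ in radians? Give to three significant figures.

cos H₀ = −tan φ · tan δ = 1.4795 ≥ 1, so the Sun never rises (polar night) and H₀ = 0.

H₀ = 0.00 rad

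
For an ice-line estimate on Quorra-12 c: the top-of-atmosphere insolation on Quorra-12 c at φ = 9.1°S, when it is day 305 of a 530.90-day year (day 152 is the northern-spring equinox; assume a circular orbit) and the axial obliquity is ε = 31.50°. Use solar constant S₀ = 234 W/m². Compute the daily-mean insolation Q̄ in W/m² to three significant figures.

Solar longitude: λ_s = 360° × (305 − 152)/530.90 = 103.748°.
sin δ = sin 31.50° × sin 103.748° = 0.50753, so δ = +30.499°.
cos H₀ = −tan(-9.1°) tan(+30.499°) = 0.0943, H₀ = 1.4763 rad.
Bracket: H₀ sin φ sin δ + cos φ cos δ sin H₀ = 1.4763×-0.15816×0.50753 + 0.98741×0.86164×0.99554 = -0.118504 + 0.846997 = 0.728493.
Q̄ = (S₀/π) × [bracket] = (234/π) × 0.728493 = 54.26 W/m².

Q̄ ≈ 54.3 W/m²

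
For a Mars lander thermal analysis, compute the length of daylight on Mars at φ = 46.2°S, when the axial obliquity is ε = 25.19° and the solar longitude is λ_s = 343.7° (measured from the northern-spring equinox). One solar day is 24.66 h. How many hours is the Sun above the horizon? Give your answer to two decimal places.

Solar declination: sin δ = sin ε · sin λ_s = sin 25.19° × sin 343.7° = -0.11946, so δ = -6.861°.
cos H₀ = −tan φ · tan δ = −tan(-46.2°) × tan(-6.861°) = -0.1255, so H₀ = 1.6966 rad = 97.21°.
Daylight = 2H₀/(2π) × 24.66 h = (1.6966/π) × 24.66 = 13.32 h.

13.32 h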